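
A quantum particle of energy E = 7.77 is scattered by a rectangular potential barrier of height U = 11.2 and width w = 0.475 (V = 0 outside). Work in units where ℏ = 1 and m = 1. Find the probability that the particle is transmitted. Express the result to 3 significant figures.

Since E < U the interior solution is evanescent with decay constant κ = √(2m(U − E))/ℏ = 2.619.
κw = 1.244, sinh(κw) = 1.591.
Matching ψ, ψ′ at both faces gives T = [1 + U² sinh²(κw) / (4E(U − E))]⁻¹ = 1/3.978 = 0.251.

T = 0.251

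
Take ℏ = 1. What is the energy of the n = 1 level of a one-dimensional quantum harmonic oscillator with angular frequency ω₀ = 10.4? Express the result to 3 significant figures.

E = 15.6

Using E_n = (n + ½)ℏω₀: E_1 = 1.5 × 10.4 = 15.60.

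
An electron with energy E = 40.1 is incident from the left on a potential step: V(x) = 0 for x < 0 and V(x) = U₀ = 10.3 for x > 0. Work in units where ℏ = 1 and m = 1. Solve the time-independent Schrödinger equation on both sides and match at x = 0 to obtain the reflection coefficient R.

The wavenumbers are k₁ = √(2mE)/ℏ = 8.955 on the left and k₂ = √(2m(E − U₀))/ℏ = 7.720 on the right.
Matching ψ and ψ′ at x = 0 gives r = (k₁ − k₂)/(k₁ + k₂), so R = r² = 0.005488 and T = 1 − R = 0.9945.

R = 0.00549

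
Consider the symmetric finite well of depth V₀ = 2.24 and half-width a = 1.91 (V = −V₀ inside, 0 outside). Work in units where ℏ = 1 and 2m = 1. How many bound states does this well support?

Define the well-strength parameter z₀ = (a/ℏ)√(2mV₀) = 1.91 × √(2·0.5·2.24) = 2.859.
The even/odd transcendental equations gain one root per π/2 in z₀, giving N = 1 + ⌊2z₀/π⌋ = 1 + ⌊1.820⌋ = 2.

N = 2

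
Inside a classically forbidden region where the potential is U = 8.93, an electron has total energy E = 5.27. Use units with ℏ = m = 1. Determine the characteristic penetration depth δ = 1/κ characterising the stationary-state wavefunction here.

δ = 0.370

Since E < U the TISE in this region is ψ'' = κ²ψ with κ = √(2m(U − E))/ℏ.
κ = √(2 × 1 × 3.66) = 2.706. The penetration depth is δ = 1/κ = 0.370.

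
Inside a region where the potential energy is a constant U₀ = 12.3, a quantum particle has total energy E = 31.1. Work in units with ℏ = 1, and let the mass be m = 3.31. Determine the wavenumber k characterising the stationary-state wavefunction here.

k = 11.2

With E > U₀ the solution is oscillatory, ψ ∝ e^{±ikx} with k = √(2m(E − U₀))/ℏ.
k = √(2 × 3.31 × 18.8) = 11.16.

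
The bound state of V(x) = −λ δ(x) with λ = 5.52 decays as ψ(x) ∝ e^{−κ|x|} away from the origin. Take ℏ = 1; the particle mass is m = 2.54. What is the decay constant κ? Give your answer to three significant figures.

κ = 14.0

Integrating the TISE across x = 0 gives the cusp condition ψ'(0⁺) − ψ'(0⁻) = −(2mλ/ℏ²)ψ(0).
With ψ ∝ e^{−κ|x|} this yields −2κ = −2mλ/ℏ², so κ = mλ/ℏ² = 14.02.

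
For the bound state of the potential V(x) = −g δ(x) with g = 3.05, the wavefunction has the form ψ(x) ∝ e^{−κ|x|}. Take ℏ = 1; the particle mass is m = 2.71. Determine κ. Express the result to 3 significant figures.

Integrate −(ℏ²/2m)ψ'' − gδ(x)ψ = Eψ from −ε to +ε: the ψ'' term gives ψ'(0⁺) − ψ'(0⁻) and the δ term gives −(2mg/ℏ²)ψ(0).
With ψ ∝ e^{−κ|x|} this yields −2κ = −2mg/ℏ², so κ = mg/ℏ² = 8.266.

κ = 8.27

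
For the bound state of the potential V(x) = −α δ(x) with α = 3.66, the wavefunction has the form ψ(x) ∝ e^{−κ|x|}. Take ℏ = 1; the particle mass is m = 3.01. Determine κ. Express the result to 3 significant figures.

κ = 11.0

Integrate −(ℏ²/2m)ψ'' − αδ(x)ψ = Eψ from −ε to +ε: the ψ'' term gives ψ'(0⁺) − ψ'(0⁻) and the δ term gives −(2mα/ℏ²)ψ(0).
With ψ ∝ e^{−κ|x|} this yields −2κ = −2mα/ℏ², so κ = mα/ℏ² = 11.02.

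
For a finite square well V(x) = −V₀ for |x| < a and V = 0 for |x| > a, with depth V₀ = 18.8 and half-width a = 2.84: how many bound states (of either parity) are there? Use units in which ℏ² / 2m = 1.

N = 8

The dimensionless depth is z₀ = a√(2mV₀)/ℏ = 2.84 × √(18.80) = 12.31.
The even/odd transcendental equations gain one root per π/2 in z₀, giving N = 1 + ⌊2z₀/π⌋ = 1 + ⌊7.839⌋ = 8.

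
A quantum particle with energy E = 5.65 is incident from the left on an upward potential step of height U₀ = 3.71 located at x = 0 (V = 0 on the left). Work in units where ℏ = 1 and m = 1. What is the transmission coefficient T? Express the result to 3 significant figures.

T = 0.932

On each side the TISE gives plane waves with k = √(2m(E − V))/ℏ: k₁ = √(2·1·5.65) = 3.362, k₂ = √(2·1·1.94) = 1.970.
Matching ψ and ψ′ at x = 0 gives r = (k₁ − k₂)/(k₁ + k₂), so R = r² = 0.06815 and T = 1 − R = 0.9318.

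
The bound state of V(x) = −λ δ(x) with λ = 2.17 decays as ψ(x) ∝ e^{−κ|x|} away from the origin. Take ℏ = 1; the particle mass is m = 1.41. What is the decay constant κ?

κ = 3.06

Integrate −(ℏ²/2m)ψ'' − λδ(x)ψ = Eψ from −ε to +ε: the ψ'' term gives ψ'(0⁺) − ψ'(0⁻) and the δ term gives −(2mλ/ℏ²)ψ(0).
With ψ ∝ e^{−κ|x|} this yields −2κ = −2mλ/ℏ², so κ = mλ/ℏ² = 3.060.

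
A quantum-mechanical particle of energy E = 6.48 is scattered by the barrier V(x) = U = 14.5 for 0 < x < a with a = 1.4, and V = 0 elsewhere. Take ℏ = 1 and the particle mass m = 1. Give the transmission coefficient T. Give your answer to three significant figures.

T = 0.0000533

Since E < U the interior solution is evanescent with decay constant κ = √(2m(U − E))/ℏ = 4.005.
κa = 5.607, sinh(κa) = 136.2.
The exact tunnelling result is T⁻¹ = 1 + U² sinh²(κa) / [4E(U − E)] = 18750, so T = 0.0000533.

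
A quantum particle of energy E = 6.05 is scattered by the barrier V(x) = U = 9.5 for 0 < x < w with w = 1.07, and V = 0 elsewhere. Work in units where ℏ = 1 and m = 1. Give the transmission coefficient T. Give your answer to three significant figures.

T = 0.0133

E < U: inside the barrier ψ ∝ e^{±κx} with κ = √(2m(U − E))/ℏ = 2.627.
κw = 2.811, sinh(κw) = 8.280.
The exact tunnelling result is T⁻¹ = 1 + U² sinh²(κw) / [4E(U − E)] = 75.12, so T = 0.0133.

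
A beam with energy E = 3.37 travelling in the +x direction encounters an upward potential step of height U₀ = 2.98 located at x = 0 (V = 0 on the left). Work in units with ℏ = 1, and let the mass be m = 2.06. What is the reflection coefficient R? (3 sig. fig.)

R = 0.242

On each side the TISE gives plane waves with k = √(2m(E − V))/ℏ: k₁ = √(2·2.06·3.37) = 3.726, k₂ = √(2·2.06·0.39) = 1.268.
Continuity of ψ and ψ′ at the step yields the reflection amplitude r = (k₁ − k₂)/(k₁ + k₂) = 0.4923; thus R = |r|² = 0.2424, T = 0.7576.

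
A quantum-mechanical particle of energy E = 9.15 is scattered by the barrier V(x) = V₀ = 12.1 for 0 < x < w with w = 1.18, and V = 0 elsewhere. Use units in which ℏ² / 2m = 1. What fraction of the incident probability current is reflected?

R = 0.950

Since E < V₀ the interior solution is evanescent with decay constant κ = √(2m(V₀ − E))/ℏ = 1.718.
κw = 2.027, sinh(κw) = 3.729.
Matching ψ, ψ′ at both faces gives T = [1 + V₀² sinh²(κw) / (4E(V₀ − E))]⁻¹ = 1/19.85 = 0.0504.
R = 1 − T = 0.950.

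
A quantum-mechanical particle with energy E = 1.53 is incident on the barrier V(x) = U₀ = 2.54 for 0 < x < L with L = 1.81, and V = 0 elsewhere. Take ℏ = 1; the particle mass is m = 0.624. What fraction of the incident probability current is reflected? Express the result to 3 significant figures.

Since E < U₀ the interior solution is evanescent with decay constant κ = √(2m(U₀ − E))/ℏ = 1.123.
κL = 2.032, sinh(κL) = 3.750.
The exact tunnelling result is T⁻¹ = 1 + U₀² sinh²(κL) / [4E(U₀ − E)] = 15.67, so T = 0.0638.
R = 1 − T = 0.936.

R = 0.936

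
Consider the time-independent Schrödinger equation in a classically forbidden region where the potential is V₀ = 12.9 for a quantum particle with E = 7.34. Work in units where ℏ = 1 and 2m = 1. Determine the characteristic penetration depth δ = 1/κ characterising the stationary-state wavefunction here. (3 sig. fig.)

Since E < V₀ the TISE in this region is ψ'' = κ²ψ with κ = √(2m(V₀ − E))/ℏ.
κ = √(2 × 0.5 × 5.56) = 2.358. The penetration depth is δ = 1/κ = 0.424.

δ = 0.424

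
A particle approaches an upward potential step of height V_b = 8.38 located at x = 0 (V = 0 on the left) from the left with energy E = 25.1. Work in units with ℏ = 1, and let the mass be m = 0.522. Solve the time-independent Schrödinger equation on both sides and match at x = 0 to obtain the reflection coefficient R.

On each side the TISE gives plane waves with k = √(2m(E − V))/ℏ: k₁ = √(2·0.522·25.1) = 5.119, k₂ = √(2·0.522·16.72) = 4.178.
Continuity of ψ and ψ′ at the step yields the reflection amplitude r = (k₁ − k₂)/(k₁ + k₂) = 0.1012; thus R = |r|² = 0.01025, T = 0.9898.

R = 0.0102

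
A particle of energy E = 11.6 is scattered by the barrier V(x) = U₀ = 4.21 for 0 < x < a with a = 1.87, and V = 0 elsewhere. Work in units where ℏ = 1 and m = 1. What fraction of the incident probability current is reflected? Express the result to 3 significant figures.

R = 0.0310

Above the barrier the interior wavenumber is k₂ = √(2m(E − U₀))/ℏ = 3.844, giving phase k₂a = 7.189.
T = [1 + U₀² sin²(k₂a) / (4E(E − U₀))]⁻¹ = 1/1.032 = 0.969.
R = 1 − T = 0.0310.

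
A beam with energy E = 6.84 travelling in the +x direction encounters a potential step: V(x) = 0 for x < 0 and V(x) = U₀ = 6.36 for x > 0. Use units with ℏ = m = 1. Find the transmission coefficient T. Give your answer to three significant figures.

T = 0.662

The wavenumbers are k₁ = √(2mE)/ℏ = 3.699 on the left and k₂ = √(2m(E − U₀))/ℏ = 0.9798 on the right.
Continuity of ψ and ψ′ at the step yields the reflection amplitude r = (k₁ − k₂)/(k₁ + k₂) = 0.5811; thus R = |r|² = 0.3377, T = 0.6623.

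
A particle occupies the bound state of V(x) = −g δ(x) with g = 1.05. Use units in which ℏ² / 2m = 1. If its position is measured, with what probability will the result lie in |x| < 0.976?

P = 0.641

The normalised bound state is ψ = √κ e^{−κ|x|} with κ = mg/ℏ² = 0.5250.
P(|x| < d) = ∫_{−d}^{d} κ e^{−2κ|x|} dx = 1 − e^{−2κd} = 1 − e^{−1.025} = 0.6411.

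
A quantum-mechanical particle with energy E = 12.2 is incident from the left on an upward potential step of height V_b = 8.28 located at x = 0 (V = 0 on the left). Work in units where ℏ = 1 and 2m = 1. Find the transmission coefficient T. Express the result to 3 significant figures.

The wavenumbers are k₁ = √(2mE)/ℏ = 3.493 on the left and k₂ = √(2m(E − V_b))/ℏ = 1.980 on the right.
Matching ψ and ψ′ at x = 0 gives r = (k₁ − k₂)/(k₁ + k₂), so R = r² = 0.07643 and T = 1 − R = 0.9236.

T = 0.924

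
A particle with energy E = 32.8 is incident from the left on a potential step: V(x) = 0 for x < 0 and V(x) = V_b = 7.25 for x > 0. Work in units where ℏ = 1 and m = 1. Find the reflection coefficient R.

The wavenumbers are k₁ = √(2mE)/ℏ = 8.099 on the left and k₂ = √(2m(E − V_b))/ℏ = 7.148 on the right.
Matching ψ and ψ′ at x = 0 gives r = (k₁ − k₂)/(k₁ + k₂), so R = r² = 0.003890 and T = 1 − R = 0.9961.

R = 0.00389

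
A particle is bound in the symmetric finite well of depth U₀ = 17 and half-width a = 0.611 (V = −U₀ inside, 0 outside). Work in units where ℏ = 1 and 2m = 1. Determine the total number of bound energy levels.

The dimensionless depth is z₀ = a√(2mU₀)/ℏ = 0.611 × √(17.00) = 2.519.
The even/odd transcendental equations gain one root per π/2 in z₀, giving N = 1 + ⌊2z₀/π⌋ = 1 + ⌊1.604⌋ = 2.

N = 2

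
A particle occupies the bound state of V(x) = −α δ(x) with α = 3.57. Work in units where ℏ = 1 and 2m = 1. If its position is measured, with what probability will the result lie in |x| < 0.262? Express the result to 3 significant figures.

P = 0.608

The normalised bound state is ψ = √κ e^{−κ|x|} with κ = mα/ℏ² = 1.785.
P(|x| < d) = ∫_{−d}^{d} κ e^{−2κ|x|} dx = 1 − e^{−2κd} = 1 − e^{−0.9353} = 0.6075.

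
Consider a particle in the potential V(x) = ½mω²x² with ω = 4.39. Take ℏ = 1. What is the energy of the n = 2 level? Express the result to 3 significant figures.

Using E_n = (n + ½)ℏω: E_2 = 2.5 × 4.39 = 10.98.

E = 11.0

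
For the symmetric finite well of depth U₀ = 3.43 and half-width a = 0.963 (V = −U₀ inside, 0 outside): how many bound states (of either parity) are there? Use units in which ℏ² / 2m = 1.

The dimensionless depth is z₀ = a√(2mU₀)/ℏ = 0.963 × √(3.430) = 1.784.
The even/odd transcendental equations gain one root per π/2 in z₀, giving N = 1 + ⌊2z₀/π⌋ = 1 + ⌊1.135⌋ = 2.

N = 2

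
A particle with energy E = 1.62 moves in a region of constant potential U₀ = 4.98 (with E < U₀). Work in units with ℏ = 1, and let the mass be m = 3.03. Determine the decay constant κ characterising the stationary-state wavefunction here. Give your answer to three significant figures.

κ = 4.51

Since E < U₀ the TISE in this region is ψ'' = κ²ψ with κ = √(2m(U₀ − E))/ℏ.
κ = √(2 × 3.03 × 3.36) = 4.512.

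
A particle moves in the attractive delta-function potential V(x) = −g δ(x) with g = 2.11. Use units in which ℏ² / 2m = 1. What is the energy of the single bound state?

E = -1.11

For x ≠ 0 the bound state is ψ ∝ e^{−κ|x|}; integrating the TISE across the delta gives the cusp condition 2κ = 2mg/ℏ², so κ = 1.055.
Then E = −ℏ²κ²/(2m) = −mg²/(2ℏ²) = -1.113.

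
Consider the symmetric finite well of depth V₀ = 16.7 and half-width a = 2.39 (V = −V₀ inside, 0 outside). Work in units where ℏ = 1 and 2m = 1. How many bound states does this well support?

N = 7

Define the well-strength parameter z₀ = (a/ℏ)√(2mV₀) = 2.39 × √(2·0.5·16.7) = 9.767.
The even/odd transcendental equations gain one root per π/2 in z₀, giving N = 1 + ⌊2z₀/π⌋ = 1 + ⌊6.218⌋ = 7.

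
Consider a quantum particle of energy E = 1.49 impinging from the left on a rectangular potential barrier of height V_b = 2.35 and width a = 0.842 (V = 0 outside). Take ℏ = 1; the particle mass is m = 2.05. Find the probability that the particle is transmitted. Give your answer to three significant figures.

Since E < V_b the interior solution is evanescent with decay constant κ = √(2m(V_b − E))/ℏ = 1.878.
κa = 1.581, sinh(κa) = 2.327.
The exact tunnelling result is T⁻¹ = 1 + V_b² sinh²(κa) / [4E(V_b − E)] = 6.835, so T = 0.146.

T = 0.146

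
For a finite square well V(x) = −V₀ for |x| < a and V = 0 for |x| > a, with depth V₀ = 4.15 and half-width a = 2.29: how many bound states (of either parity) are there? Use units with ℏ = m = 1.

N = 5

The dimensionless depth is z₀ = a√(2mV₀)/ℏ = 2.29 × √(8.300) = 6.597.
The even/odd transcendental equations gain one root per π/2 in z₀, giving N = 1 + ⌊2z₀/π⌋ = 1 + ⌊4.200⌋ = 5.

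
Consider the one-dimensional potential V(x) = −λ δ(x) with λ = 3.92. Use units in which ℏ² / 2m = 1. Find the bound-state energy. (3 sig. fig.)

The bound state is ψ(x) = √κ e^{−κ|x|}. The derivative jump ψ'(0⁺) − ψ'(0⁻) = −(2mλ/ℏ²)ψ(0) fixes κ = mλ/ℏ² = 1.960.
Then E = −ℏ²κ²/(2m) = −mλ²/(2ℏ²) = -3.842.

E = -3.84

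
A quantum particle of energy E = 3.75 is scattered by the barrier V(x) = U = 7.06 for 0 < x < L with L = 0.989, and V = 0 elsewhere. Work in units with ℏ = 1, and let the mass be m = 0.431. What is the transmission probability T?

Since E < U the interior solution is evanescent with decay constant κ = √(2m(U − E))/ℏ = 1.689.
κL = 1.671, sinh(κL) = 2.564.
Matching ψ, ψ′ at both faces gives T = [1 + U² sinh²(κL) / (4E(U − E))]⁻¹ = 1/7.597 = 0.132.

T = 0.132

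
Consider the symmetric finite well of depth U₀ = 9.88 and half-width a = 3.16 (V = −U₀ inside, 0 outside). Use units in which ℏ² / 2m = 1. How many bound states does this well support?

The dimensionless depth is z₀ = a√(2mU₀)/ℏ = 3.16 × √(9.880) = 9.933.
A new bound state (alternating even/odd) appears each time z₀ passes a multiple of π/2, so N = ⌊2z₀/π⌋ + 1 = ⌊6.323⌋ + 1 = 7.

N = 7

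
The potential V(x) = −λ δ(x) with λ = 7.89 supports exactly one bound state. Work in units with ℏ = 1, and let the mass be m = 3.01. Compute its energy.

The bound state is ψ(x) = √κ e^{−κ|x|}. The derivative jump ψ'(0⁺) − ψ'(0⁻) = −(2mλ/ℏ²)ψ(0) fixes κ = mλ/ℏ² = 23.75.
Then E = −ℏ²κ²/(2m) = −mλ²/(2ℏ²) = -93.69.

E = -93.7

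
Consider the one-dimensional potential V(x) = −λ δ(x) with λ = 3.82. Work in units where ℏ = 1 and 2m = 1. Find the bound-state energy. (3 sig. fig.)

E = -3.65

For x ≠ 0 the bound state is ψ ∝ e^{−κ|x|}; integrating the TISE across the delta gives the cusp condition 2κ = 2mλ/ℏ², so κ = 1.910.
Then E = −ℏ²κ²/(2m) = −mλ²/(2ℏ²) = -3.648.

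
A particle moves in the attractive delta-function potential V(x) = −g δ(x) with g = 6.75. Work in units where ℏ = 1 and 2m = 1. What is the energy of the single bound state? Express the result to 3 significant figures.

E = -11.4

The bound state is ψ(x) = √κ e^{−κ|x|}. The derivative jump ψ'(0⁺) − ψ'(0⁻) = −(2mg/ℏ²)ψ(0) fixes κ = mg/ℏ² = 3.375.
Then E = −ℏ²κ²/(2m) = −mg²/(2ℏ²) = -11.39.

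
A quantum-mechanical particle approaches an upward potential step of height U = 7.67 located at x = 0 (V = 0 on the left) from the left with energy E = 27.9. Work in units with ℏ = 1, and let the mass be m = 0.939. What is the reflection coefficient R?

The wavenumbers are k₁ = √(2mE)/ℏ = 7.239 on the left and k₂ = √(2m(E − U))/ℏ = 6.164 on the right.
Matching ψ and ψ′ at x = 0 gives r = (k₁ − k₂)/(k₁ + k₂), so R = r² = 0.006431 and T = 1 − R = 0.9936.

R = 0.00643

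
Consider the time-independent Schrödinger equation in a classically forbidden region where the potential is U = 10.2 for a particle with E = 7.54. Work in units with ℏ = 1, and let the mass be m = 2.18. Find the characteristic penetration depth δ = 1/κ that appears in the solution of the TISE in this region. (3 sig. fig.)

δ = 0.294

Since E < U the TISE in this region is ψ'' = κ²ψ with κ = √(2m(U − E))/ℏ.
κ = √(2 × 2.18 × 2.66) = 3.406. The penetration depth is δ = 1/κ = 0.294.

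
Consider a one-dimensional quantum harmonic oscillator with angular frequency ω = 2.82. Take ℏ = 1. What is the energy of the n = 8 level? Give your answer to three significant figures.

E = 24.0

Using E_n = (n + ½)ℏω: E_8 = 8.5 × 2.82 = 23.97.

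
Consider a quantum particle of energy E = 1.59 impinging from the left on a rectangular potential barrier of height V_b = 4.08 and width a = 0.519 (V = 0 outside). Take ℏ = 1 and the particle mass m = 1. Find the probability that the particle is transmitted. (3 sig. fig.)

E < V_b: inside the barrier ψ ∝ e^{±κx} with κ = √(2m(V_b − E))/ℏ = 2.232.
κa = 1.158, sinh(κa) = 1.435.
The exact tunnelling result is T⁻¹ = 1 + V_b² sinh²(κa) / [4E(V_b − E)] = 3.165, so T = 0.316.

T = 0.316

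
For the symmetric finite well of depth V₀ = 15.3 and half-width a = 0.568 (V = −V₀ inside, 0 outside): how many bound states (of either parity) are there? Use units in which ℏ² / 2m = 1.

N = 2

The dimensionless depth is z₀ = a√(2mV₀)/ℏ = 0.568 × √(15.30) = 2.222.
The even/odd transcendental equations gain one root per π/2 in z₀, giving N = 1 + ⌊2z₀/π⌋ = 1 + ⌊1.414⌋ = 2.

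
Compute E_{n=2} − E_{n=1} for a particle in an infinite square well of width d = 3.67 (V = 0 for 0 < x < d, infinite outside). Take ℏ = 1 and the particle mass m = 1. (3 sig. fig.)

ΔE = 1.10

E_n = n²π²ℏ²/(2md²), so ΔE = (2² − 1²) π²ℏ²/(2md²).
ΔE = 3 × π² / (2 × 1 × 3.67²) = 1.099.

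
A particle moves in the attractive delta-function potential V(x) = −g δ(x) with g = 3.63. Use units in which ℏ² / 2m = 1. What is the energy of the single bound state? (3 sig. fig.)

E = -3.29

The bound state is ψ(x) = √κ e^{−κ|x|}. The derivative jump ψ'(0⁺) − ψ'(0⁻) = −(2mg/ℏ²)ψ(0) fixes κ = mg/ℏ² = 1.815.
Then E = −ℏ²κ²/(2m) = −mg²/(2ℏ²) = -3.294.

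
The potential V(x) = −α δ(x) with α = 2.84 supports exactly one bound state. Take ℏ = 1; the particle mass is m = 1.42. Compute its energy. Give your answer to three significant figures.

E = -5.73

For x ≠ 0 the bound state is ψ ∝ e^{−κ|x|}; integrating the TISE across the delta gives the cusp condition 2κ = 2mα/ℏ², so κ = 4.033.
Then E = −ℏ²κ²/(2m) = −mα²/(2ℏ²) = -5.727.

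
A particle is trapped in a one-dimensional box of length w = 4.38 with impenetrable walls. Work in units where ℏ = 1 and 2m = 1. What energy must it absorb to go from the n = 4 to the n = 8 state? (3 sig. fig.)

E_n = n²π²ℏ²/(2mw²), so ΔE = (8² − 4²) π²ℏ²/(2mw²).
ΔE = 48 × π² / (2 × 0.5 × 4.38²) = 24.69.

ΔE = 24.7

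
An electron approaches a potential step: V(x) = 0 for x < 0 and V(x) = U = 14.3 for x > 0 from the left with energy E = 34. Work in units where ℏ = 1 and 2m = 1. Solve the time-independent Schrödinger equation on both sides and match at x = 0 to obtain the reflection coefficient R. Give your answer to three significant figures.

The wavenumbers are k₁ = √(2mE)/ℏ = 5.831 on the left and k₂ = √(2m(E − U))/ℏ = 4.438 on the right.
Matching ψ and ψ′ at x = 0 gives r = (k₁ − k₂)/(k₁ + k₂), so R = r² = 0.01839 and T = 1 − R = 0.9816.

R = 0.0184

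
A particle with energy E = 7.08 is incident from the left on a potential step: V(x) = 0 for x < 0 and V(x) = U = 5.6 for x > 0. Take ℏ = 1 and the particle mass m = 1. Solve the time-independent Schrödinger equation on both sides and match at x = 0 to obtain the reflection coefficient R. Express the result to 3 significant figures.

On each side the TISE gives plane waves with k = √(2m(E − V))/ℏ: k₁ = √(2·1·7.08) = 3.763, k₂ = √(2·1·1.48) = 1.720.
Continuity of ψ and ψ′ at the step yields the reflection amplitude r = (k₁ − k₂)/(k₁ + k₂) = 0.3725; thus R = |r|² = 0.1387, T = 0.8613.

R = 0.139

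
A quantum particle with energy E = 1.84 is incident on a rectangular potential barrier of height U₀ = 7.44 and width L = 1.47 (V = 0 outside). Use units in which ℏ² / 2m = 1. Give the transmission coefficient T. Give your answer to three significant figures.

T = 0.00283

E < U₀: inside the barrier ψ ∝ e^{±κx} with κ = √(2m(U₀ − E))/ℏ = 2.366.
κL = 3.479, sinh(κL) = 16.19.
The exact tunnelling result is T⁻¹ = 1 + U₀² sinh²(κL) / [4E(U₀ − E)] = 353.1, so T = 0.00283.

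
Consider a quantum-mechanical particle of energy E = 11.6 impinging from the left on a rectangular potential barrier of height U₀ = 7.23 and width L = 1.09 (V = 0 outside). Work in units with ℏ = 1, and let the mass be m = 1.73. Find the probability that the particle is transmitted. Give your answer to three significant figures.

Above the barrier the interior wavenumber is k₂ = √(2m(E − U₀))/ℏ = 3.888, giving phase k₂L = 4.238.
Matching at both interfaces gives T⁻¹ = 1 + U₀² sin²(k₂L) / [4E(E − U₀)] = 1.204, hence T = 0.830.

T = 0.830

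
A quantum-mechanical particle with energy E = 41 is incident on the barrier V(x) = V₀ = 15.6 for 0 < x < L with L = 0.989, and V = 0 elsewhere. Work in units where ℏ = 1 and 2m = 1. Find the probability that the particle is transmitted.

T = 0.949

Above the barrier the interior wavenumber is k₂ = √(2m(E − V₀))/ℏ = 5.040, giving phase k₂L = 4.984.
Matching at both interfaces gives T⁻¹ = 1 + V₀² sin²(k₂L) / [4E(E − V₀)] = 1.054, hence T = 0.949.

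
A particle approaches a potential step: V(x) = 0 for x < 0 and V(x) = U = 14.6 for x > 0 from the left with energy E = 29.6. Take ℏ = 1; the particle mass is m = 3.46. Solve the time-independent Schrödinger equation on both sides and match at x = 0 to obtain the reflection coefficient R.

R = 0.0283

On each side the TISE gives plane waves with k = √(2m(E − V))/ℏ: k₁ = √(2·3.46·29.6) = 14.31, k₂ = √(2·3.46·15) = 10.19.
Continuity of ψ and ψ′ at the step yields the reflection amplitude r = (k₁ − k₂)/(k₁ + k₂) = 0.1683; thus R = |r|² = 0.02833, T = 0.9717.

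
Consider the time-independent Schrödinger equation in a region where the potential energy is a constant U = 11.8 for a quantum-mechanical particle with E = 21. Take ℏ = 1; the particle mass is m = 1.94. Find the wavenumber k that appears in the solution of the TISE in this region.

With E > U the solution is oscillatory, ψ ∝ e^{±ikx} with k = √(2m(E − U))/ℏ.
k = √(2 × 1.94 × 9.2) = 5.975.

k = 5.97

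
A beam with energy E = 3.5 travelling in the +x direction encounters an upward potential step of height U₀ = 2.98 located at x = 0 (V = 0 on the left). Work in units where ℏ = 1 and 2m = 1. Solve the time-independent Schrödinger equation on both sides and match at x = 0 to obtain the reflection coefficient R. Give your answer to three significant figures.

The wavenumbers are k₁ = √(2mE)/ℏ = 1.871 on the left and k₂ = √(2m(E − U₀))/ℏ = 0.7211 on the right.
Continuity of ψ and ψ′ at the step yields the reflection amplitude r = (k₁ − k₂)/(k₁ + k₂) = 0.4436; thus R = |r|² = 0.1968, T = 0.8032.

R = 0.197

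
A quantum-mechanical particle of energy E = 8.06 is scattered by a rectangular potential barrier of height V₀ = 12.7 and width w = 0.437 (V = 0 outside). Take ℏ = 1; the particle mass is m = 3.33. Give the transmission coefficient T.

E < V₀: inside the barrier ψ ∝ e^{±κx} with κ = √(2m(V₀ − E))/ℏ = 5.559.
κw = 2.429, sinh(κw) = 5.631.
Matching ψ, ψ′ at both faces gives T = [1 + V₀² sinh²(κw) / (4E(V₀ − E))]⁻¹ = 1/35.19 = 0.0284.

T = 0.0284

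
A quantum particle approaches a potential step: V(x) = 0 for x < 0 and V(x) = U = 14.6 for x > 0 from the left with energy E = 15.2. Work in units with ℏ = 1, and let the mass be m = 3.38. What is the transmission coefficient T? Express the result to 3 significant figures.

T = 0.553

The wavenumbers are k₁ = √(2mE)/ℏ = 10.14 on the left and k₂ = √(2m(E − U))/ℏ = 2.014 on the right.
Matching ψ and ψ′ at x = 0 gives r = (k₁ − k₂)/(k₁ + k₂), so R = r² = 0.4469 and T = 1 − R = 0.5531.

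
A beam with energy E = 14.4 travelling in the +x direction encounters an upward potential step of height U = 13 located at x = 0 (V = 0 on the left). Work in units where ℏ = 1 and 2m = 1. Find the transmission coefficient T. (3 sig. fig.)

T = 0.725

On each side the TISE gives plane waves with k = √(2m(E − V))/ℏ: k₁ = √(2·½·14.4) = 3.795, k₂ = √(2·½·1.4) = 1.183.
Continuity of ψ and ψ′ at the step yields the reflection amplitude r = (k₁ − k₂)/(k₁ + k₂) = 0.5246; thus R = |r|² = 0.2752, T = 0.7248.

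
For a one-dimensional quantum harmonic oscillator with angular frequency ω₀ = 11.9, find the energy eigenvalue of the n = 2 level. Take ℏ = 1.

The oscillator eigenvalues are E_n = ℏω₀(n + ½), so E_2 = 11.9 × 2.5 = 29.75.

E = 29.8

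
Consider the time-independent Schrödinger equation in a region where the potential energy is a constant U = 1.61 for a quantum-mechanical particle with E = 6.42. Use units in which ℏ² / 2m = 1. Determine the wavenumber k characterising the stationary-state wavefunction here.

k = 2.19

With E > U the solution is oscillatory, ψ ∝ e^{±ikx} with k = √(2m(E − U))/ℏ.
k = √(2 × 0.5 × 4.81) = 2.193.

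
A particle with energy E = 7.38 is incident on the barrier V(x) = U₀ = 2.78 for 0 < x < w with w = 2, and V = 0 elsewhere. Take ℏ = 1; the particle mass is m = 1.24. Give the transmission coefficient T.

T = 0.988

E > U₀: inside the barrier k₂ = √(2m(E − U₀))/ℏ = 3.378, k₂w = 6.755.
Matching at both interfaces gives T⁻¹ = 1 + U₀² sin²(k₂w) / [4E(E − U₀)] = 1.012, hence T = 0.988.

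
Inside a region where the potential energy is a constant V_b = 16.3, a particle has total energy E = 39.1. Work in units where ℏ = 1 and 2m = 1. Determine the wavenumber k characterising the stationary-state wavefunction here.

With E > V_b the solution is oscillatory, ψ ∝ e^{±ikx} with k = √(2m(E − V_b))/ℏ.
k = √(2 × 0.5 × 22.8) = 4.775.

k = 4.77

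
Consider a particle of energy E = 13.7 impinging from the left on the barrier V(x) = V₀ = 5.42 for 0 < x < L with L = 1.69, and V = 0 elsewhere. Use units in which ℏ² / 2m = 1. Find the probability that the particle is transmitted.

E > V₀: inside the barrier k₂ = √(2m(E − V₀))/ℏ = 2.877, k₂L = 4.863.
T = [1 + V₀² sin²(k₂L) / (4E(E − V₀))]⁻¹ = 1/1.063 = 0.940.

T = 0.940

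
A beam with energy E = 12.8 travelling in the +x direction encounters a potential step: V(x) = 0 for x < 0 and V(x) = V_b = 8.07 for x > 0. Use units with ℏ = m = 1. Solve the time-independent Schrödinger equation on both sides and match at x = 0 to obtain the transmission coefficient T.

T = 0.941

On each side the TISE gives plane waves with k = √(2m(E − V))/ℏ: k₁ = √(2·1·12.8) = 5.060, k₂ = √(2·1·4.73) = 3.076.
Continuity of ψ and ψ′ at the step yields the reflection amplitude r = (k₁ − k₂)/(k₁ + k₂) = 0.2439; thus R = |r|² = 0.05947, T = 0.9405.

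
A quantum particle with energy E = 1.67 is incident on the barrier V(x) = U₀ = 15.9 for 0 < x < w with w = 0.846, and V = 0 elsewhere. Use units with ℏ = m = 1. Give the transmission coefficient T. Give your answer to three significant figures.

T = 0.000181

Since E < U₀ the interior solution is evanescent with decay constant κ = √(2m(U₀ − E))/ℏ = 5.335.
κw = 4.513, sinh(κw) = 45.60.
The exact tunnelling result is T⁻¹ = 1 + U₀² sinh²(κw) / [4E(U₀ − E)] = 5532, so T = 0.000181.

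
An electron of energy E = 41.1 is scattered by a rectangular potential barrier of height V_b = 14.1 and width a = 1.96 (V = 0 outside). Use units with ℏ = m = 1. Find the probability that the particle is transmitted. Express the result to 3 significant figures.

T = 0.960

E > V_b: inside the barrier k₂ = √(2m(E − V_b))/ℏ = 7.348, k₂a = 14.40.
T = [1 + V_b² sin²(k₂a) / (4E(E − V_b))]⁻¹ = 1/1.042 = 0.960.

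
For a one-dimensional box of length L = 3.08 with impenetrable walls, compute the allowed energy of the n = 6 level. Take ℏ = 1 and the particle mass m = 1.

E = 18.7

The infinite-well eigenfunctions ψ_n = √(2/L) sin(nπx/L) vanish at both walls, giving E_n = n²π²ℏ²/(2mL²).
E_6 = 6² × π² / (2 × 1 × 3.08²) = 18.73.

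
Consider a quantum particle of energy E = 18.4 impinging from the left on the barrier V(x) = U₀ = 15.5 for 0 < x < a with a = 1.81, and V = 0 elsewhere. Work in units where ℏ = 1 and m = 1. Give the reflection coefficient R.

R = 0.498

E > U₀: inside the barrier k₂ = √(2m(E − U₀))/ℏ = 2.408, k₂a = 4.359.
T = [1 + U₀² sin²(k₂a) / (4E(E − U₀))]⁻¹ = 1/1.991 = 0.502.
R = 1 − T = 0.498.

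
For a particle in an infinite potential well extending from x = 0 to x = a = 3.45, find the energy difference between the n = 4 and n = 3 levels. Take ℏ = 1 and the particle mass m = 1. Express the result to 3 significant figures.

ΔE = 2.90

E_n = n²π²ℏ²/(2ma²), so ΔE = (4² − 3²) π²ℏ²/(2ma²).
ΔE = 7 × π² / (2 × 1 × 3.45²) = 2.902.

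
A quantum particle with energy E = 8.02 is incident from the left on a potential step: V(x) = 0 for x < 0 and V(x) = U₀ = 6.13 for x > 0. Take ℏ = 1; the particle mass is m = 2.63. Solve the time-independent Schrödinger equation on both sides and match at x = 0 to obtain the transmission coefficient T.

On each side the TISE gives plane waves with k = √(2m(E − V))/ℏ: k₁ = √(2·2.63·8.02) = 6.495, k₂ = √(2·2.63·1.89) = 3.153.
Continuity of ψ and ψ′ at the step yields the reflection amplitude r = (k₁ − k₂)/(k₁ + k₂) = 0.3464; thus R = |r|² = 0.1200, T = 0.8800.

T = 0.880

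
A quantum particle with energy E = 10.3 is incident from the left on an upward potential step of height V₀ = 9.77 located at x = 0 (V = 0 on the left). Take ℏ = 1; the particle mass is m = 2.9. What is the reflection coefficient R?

On each side the TISE gives plane waves with k = √(2m(E − V))/ℏ: k₁ = √(2·2.9·10.3) = 7.729, k₂ = √(2·2.9·0.53) = 1.753.
Continuity of ψ and ψ′ at the step yields the reflection amplitude r = (k₁ − k₂)/(k₁ + k₂) = 0.6302; thus R = |r|² = 0.3972, T = 0.6028.

R = 0.397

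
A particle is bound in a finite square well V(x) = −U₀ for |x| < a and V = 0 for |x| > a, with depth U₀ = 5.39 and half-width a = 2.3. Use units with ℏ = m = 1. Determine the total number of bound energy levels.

N = 5

Define the well-strength parameter z₀ = (a/ℏ)√(2mU₀) = 2.3 × √(2·1·5.39) = 7.552.
A new bound state (alternating even/odd) appears each time z₀ passes a multiple of π/2, so N = ⌊2z₀/π⌋ + 1 = ⌊4.807⌋ + 1 = 5.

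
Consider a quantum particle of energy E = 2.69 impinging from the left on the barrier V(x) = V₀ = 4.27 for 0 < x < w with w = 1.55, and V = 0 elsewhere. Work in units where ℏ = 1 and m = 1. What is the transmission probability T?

T = 0.0150

Since E < V₀ the interior solution is evanescent with decay constant κ = √(2m(V₀ − E))/ℏ = 1.778.
κw = 2.755, sinh(κw) = 7.831.
Matching ψ, ψ′ at both faces gives T = [1 + V₀² sinh²(κw) / (4E(V₀ − E))]⁻¹ = 1/66.78 = 0.0150.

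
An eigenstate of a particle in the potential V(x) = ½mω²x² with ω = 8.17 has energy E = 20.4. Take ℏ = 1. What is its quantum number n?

Invert E_n = (n + ½)ℏω: n = E/ℏω − ½ = 1.997, so n = 2.

n = 2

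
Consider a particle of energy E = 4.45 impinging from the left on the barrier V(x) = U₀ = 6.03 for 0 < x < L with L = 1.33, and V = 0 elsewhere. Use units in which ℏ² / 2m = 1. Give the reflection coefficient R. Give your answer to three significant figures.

R = 0.895

Since E < U₀ the interior solution is evanescent with decay constant κ = √(2m(U₀ − E))/ℏ = 1.257.
κL = 1.672, sinh(κL) = 2.567.
The exact tunnelling result is T⁻¹ = 1 + U₀² sinh²(κL) / [4E(U₀ − E)] = 9.519, so T = 0.105.
R = 1 − T = 0.895.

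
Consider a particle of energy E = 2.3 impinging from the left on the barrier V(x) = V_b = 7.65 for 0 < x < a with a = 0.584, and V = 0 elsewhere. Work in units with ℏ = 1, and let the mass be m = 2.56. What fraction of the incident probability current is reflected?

Since E < V_b the interior solution is evanescent with decay constant κ = √(2m(V_b − E))/ℏ = 5.234.
κa = 3.057, sinh(κa) = 10.60.
Matching ψ, ψ′ at both faces gives T = [1 + V_b² sinh²(κa) / (4E(V_b − E))]⁻¹ = 1/134.7 = 0.00743.
R = 1 − T = 0.993.

R = 0.993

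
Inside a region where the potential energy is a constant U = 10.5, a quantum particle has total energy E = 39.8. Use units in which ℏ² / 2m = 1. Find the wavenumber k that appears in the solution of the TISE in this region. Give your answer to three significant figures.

k = 5.41

With E > U the solution is oscillatory, ψ ∝ e^{±ikx} with k = √(2m(E − U))/ℏ.
k = √(2 × 0.5 × 29.3) = 5.413.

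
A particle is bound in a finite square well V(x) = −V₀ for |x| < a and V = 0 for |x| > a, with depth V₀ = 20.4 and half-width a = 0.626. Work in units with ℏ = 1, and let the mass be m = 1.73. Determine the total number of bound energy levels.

N = 4

Define the well-strength parameter z₀ = (a/ℏ)√(2mV₀) = 0.626 × √(2·1.73·20.4) = 5.259.
The even/odd transcendental equations gain one root per π/2 in z₀, giving N = 1 + ⌊2z₀/π⌋ = 1 + ⌊3.348⌋ = 4.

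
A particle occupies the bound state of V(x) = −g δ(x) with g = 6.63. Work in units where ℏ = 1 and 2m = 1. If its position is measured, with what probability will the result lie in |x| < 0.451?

The normalised bound state is ψ = √κ e^{−κ|x|} with κ = mg/ℏ² = 3.315.
P(|x| < d) = ∫_{−d}^{d} κ e^{−2κ|x|} dx = 1 − e^{−2κd} = 1 − e^{−2.990} = 0.9497.

P = 0.950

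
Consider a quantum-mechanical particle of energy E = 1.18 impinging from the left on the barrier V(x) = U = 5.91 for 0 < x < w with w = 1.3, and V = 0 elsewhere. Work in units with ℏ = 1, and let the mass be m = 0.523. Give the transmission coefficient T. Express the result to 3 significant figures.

T = 0.00786

Since E < U the interior solution is evanescent with decay constant κ = √(2m(U − E))/ℏ = 2.224.
κw = 2.892, sinh(κw) = 8.983.
The exact tunnelling result is T⁻¹ = 1 + U² sinh²(κw) / [4E(U − E)] = 127.3, so T = 0.00786.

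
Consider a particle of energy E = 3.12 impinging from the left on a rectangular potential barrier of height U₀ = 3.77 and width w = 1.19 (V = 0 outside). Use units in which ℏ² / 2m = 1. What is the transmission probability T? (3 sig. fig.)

E < U₀: inside the barrier ψ ∝ e^{±κx} with κ = √(2m(U₀ − E))/ℏ = 0.8062.
κw = 0.9594, sinh(κw) = 1.114.
The exact tunnelling result is T⁻¹ = 1 + U₀² sinh²(κw) / [4E(U₀ − E)] = 3.172, so T = 0.315.

T = 0.315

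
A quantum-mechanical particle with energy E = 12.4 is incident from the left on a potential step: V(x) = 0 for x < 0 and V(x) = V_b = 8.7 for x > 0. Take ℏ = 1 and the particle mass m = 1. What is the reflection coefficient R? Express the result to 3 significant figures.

On each side the TISE gives plane waves with k = √(2m(E − V))/ℏ: k₁ = √(2·1·12.4) = 4.980, k₂ = √(2·1·3.7) = 2.720.
Matching ψ and ψ′ at x = 0 gives r = (k₁ − k₂)/(k₁ + k₂), so R = r² = 0.08611 and T = 1 − R = 0.9139.

R = 0.0861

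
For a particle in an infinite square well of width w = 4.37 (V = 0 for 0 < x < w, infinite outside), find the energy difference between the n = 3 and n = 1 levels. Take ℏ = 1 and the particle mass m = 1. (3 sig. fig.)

E_n = n²π²ℏ²/(2mw²), so ΔE = (3² − 1²) π²ℏ²/(2mw²).
ΔE = 8 × π² / (2 × 1 × 4.37²) = 2.067.

ΔE = 2.07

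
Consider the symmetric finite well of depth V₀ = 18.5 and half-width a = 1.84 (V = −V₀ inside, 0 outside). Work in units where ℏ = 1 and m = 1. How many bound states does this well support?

The dimensionless depth is z₀ = a√(2mV₀)/ℏ = 1.84 × √(37.00) = 11.19.
A new bound state (alternating even/odd) appears each time z₀ passes a multiple of π/2, so N = ⌊2z₀/π⌋ + 1 = ⌊7.125⌋ + 1 = 8.

N = 8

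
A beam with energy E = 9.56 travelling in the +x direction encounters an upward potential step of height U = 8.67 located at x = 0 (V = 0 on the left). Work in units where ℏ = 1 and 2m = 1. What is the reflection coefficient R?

The wavenumbers are k₁ = √(2mE)/ℏ = 3.092 on the left and k₂ = √(2m(E − U))/ℏ = 0.9434 on the right.
Matching ψ and ψ′ at x = 0 gives r = (k₁ − k₂)/(k₁ + k₂), so R = r² = 0.2835 and T = 1 − R = 0.7165.

R = 0.283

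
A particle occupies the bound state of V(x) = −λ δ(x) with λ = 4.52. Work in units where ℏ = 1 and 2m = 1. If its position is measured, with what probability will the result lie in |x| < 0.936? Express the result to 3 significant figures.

The normalised bound state is ψ = √κ e^{−κ|x|} with κ = mλ/ℏ² = 2.260.
P(|x| < d) = ∫_{−d}^{d} κ e^{−2κ|x|} dx = 1 − e^{−2κd} = 1 − e^{−4.231} = 0.9855.

P = 0.985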